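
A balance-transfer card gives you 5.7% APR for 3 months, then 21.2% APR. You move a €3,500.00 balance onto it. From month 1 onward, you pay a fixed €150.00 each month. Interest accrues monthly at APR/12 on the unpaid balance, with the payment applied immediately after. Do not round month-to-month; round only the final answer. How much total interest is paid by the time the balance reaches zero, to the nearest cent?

€838.16

Promo months 1–3 at r₀ = 5.7%/12 = 0.00475; months 4+ at r₁ = 21.2%/12 = 0.0176667.
After month 3: iterate B ← B·(1+r₀) − €150.00 for 3 months → €3,097.97.
Then at r₁ with €150.00/mo: n₂ = −ln(1 − r₁·B/P)/ln(1+r₁) ≈ 25.92 → 26 more payments.
Total paid = 28·€150.00 + €138.16 = €4,338.16; interest = €4,338.16 − €3,500.00 = €838.16.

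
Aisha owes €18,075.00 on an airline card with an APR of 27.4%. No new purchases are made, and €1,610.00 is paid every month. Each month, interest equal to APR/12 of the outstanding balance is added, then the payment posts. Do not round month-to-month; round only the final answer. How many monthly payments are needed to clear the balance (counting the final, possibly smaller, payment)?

Monthly rate r = 27.4%/12 = 2.28333% = 0.0228333.
Recurrence: B ← B·(1+r) − €1,610.00.
Month 1: interest €412.71; balance after payment €16,877.71.
Month 2: interest €385.37; balance after payment €15,653.09.
Closed form: n = −ln(1 − rB₀/P)/ln(1+r) = −ln(0.74366)/ln(1.02283) ≈ 13.119, so the balance reaches zero during payment 14.

14 payments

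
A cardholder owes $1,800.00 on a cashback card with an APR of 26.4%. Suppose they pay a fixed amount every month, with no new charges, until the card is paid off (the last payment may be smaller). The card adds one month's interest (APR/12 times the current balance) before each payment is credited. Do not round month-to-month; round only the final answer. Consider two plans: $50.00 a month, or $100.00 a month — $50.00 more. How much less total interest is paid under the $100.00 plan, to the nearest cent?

$1,290.86

Monthly rate r = 26.4%/12 = 2.2% = 0.022.
At $50.00/mo: n = ⌈−ln(1 − rB₀/P)/ln(1+r)⌉ = 73 payments (last $7.86); total interest = total paid − $1,800.00 = $1,807.86.
At $100.00/mo: 24 payments (last $17.00); total interest $517.00.
Interest saved = $1,807.86 − $517.00 = $1,290.86.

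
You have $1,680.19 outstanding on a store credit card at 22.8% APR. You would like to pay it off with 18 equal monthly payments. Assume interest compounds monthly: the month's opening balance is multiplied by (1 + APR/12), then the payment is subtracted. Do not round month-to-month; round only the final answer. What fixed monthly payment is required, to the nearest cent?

$111.09

Monthly rate r = 22.8%/12 = 1.9% = 0.019.
Level-payment amortization: P = B₀·r / (1 − (1+r)^(−n)) = 1680.19·0.019 / (1 − 1.019^(−18)).
Denominator 1 − (1+r)^(−18) = 0.287369037.
P = 31.9236 / 0.287369037 ≈ 111.09.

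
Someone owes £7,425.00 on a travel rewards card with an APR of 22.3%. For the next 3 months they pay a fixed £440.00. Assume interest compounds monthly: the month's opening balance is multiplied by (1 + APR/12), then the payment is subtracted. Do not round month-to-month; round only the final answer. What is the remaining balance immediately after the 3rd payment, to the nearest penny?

£6,502.00

Monthly rate r = 22.3%/12 = 1.85833% = 0.0185833.
Each month: B ← B·(1+r) − £440.00.
Month 1: interest £137.98; balance after payment £7,122.98.
Month 2: interest £132.37; balance after payment £6,815.35.
Month 3: interest £126.65; balance after payment £6,502.00.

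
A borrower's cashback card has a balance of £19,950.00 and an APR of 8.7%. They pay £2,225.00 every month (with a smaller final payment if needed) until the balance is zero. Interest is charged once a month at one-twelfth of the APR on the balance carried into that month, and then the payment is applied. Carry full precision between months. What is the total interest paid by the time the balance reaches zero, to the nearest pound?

Monthly rate r = 8.7%/12 = 0.725% = 0.00725.
Payoff takes n = ⌈−ln(1 − rB₀/P)/ln(1+r)⌉ = ⌈9.305⌉ = 10 payments; the last is £679.37.
Total paid = 9·£2,225.00 + £679.37 = £20,704.37.
Total interest = total paid − principal = £20,704.37 − £19,950.00 = £754.37.

£754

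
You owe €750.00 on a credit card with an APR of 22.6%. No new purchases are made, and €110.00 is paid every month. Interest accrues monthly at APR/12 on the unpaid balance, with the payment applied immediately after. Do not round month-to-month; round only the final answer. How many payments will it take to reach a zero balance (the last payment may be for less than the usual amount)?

8 months

Monthly rate r = 22.6%/12 = 1.88333% = 0.0188333.
Recurrence: B ← B·(1+r) − €110.00.
Month 1: interest €14.12; balance after payment €654.12.
Month 2: interest €12.32; balance after payment €556.44.
Closed form: n = −ln(1 − rB₀/P)/ln(1+r) = −ln(0.87159)/ln(1.01883) ≈ 7.366, so the balance reaches zero during payment 8.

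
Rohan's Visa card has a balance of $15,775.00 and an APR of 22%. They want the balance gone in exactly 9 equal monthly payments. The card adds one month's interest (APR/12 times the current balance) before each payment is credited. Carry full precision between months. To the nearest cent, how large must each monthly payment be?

$1,917.34

Monthly rate r = 22%/12 = 1.83333% = 0.0183333.
Level-payment amortization: P = B₀·r / (1 − (1+r)^(−n)) = 15775.00·0.0183333 / (1 − 1.01833^(−9)).
Denominator 1 − (1+r)^(−9) = 0.150838371.
P = 289.208 / 0.150838371 ≈ 1917.34.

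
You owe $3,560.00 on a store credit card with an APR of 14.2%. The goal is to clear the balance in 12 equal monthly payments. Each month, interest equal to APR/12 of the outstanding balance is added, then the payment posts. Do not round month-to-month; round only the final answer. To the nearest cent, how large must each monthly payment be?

$319.98

Monthly rate r = 14.2%/12 = 1.18333% = 0.0118333.
Level-payment amortization: P = B₀·r / (1 − (1+r)^(−n)) = 3560.00·0.0118333 / (1 − 1.01183^(−12)).
Denominator 1 − (1+r)^(−12) = 0.131655196.
P = 42.1267 / 0.131655196 ≈ 319.98.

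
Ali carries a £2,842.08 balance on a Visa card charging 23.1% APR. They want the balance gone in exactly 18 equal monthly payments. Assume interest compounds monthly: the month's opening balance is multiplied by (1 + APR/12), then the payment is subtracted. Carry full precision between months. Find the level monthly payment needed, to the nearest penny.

Monthly rate r = 23.1%/12 = 1.925% = 0.01925.
Level-payment amortization: P = B₀·r / (1 − (1+r)^(−n)) = 2842.08·0.01925 / (1 − 1.01925^(−18)).
Denominator 1 − (1+r)^(−18) = 0.29050876.
P = 54.71 / 0.29050876 ≈ 188.32.

£188.32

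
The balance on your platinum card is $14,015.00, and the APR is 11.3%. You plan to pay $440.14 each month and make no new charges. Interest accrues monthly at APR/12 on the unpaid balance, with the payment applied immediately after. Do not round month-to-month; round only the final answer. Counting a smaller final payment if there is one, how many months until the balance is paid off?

Monthly rate r = 11.3%/12 = 0.941667% = 0.00941667.
Recurrence: B ← B·(1+r) − $440.14.
Month 1: interest $131.97; balance after payment $13,706.83.
Month 2: interest $129.07; balance after payment $13,395.77.
Closed form: n = −ln(1 − rB₀/P)/ln(1+r) = −ln(0.70015)/ln(1.00942) ≈ 38.032, so the balance reaches zero during payment 39.

39 months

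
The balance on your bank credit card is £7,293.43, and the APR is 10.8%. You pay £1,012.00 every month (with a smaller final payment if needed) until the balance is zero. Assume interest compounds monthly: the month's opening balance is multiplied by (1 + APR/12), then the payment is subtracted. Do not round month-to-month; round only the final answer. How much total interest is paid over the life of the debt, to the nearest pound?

£282

Monthly rate r = 10.8%/12 = 0.9% = 0.009.
Payoff takes n = ⌈−ln(1 − rB₀/P)/ln(1+r)⌉ = ⌈7.485⌉ = 8 payments; the last is £491.73.
Total paid = 7·£1,012.00 + £491.73 = £7,575.73.
Total interest = total paid − principal = £7,575.73 − £7,293.43 = £282.30.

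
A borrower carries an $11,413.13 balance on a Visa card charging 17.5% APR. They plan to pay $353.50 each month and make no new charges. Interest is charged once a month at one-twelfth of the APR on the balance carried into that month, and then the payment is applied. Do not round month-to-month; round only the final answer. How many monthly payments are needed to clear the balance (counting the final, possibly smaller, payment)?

44 payments

Monthly rate r = 17.5%/12 = 1.45833% = 0.0145833.
Recurrence: B ← B·(1+r) − $353.50.
Month 1: interest $166.44; balance after payment $11,226.07.
Month 2: interest $163.71; balance after payment $11,036.29.
Closed form: n = −ln(1 − rB₀/P)/ln(1+r) = −ln(0.52916)/ln(1.01458) ≈ 43.961, so the balance reaches zero during payment 44.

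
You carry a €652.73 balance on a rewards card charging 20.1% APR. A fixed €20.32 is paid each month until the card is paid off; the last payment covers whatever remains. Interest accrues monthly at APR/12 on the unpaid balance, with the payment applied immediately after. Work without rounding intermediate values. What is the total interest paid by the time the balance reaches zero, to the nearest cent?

€292.05

Monthly rate r = 20.1%/12 = 1.675% = 0.01675.
Payoff takes n = ⌈−ln(1 − rB₀/P)/ln(1+r)⌉ = ⌈46.493⌉ = 47 payments; the last is €10.06.
Total paid = 46·€20.32 + €10.06 = €944.78.
Total interest = total paid − principal = €944.78 − €652.73 = €292.05.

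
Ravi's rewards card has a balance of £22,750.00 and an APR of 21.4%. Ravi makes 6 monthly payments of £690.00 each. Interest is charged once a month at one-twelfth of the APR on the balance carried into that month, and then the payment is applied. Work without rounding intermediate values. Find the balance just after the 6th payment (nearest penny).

£20,966.37

Monthly rate r = 21.4%/12 = 1.78333% = 0.0178333.
Each month: B ← B·(1+r) − £690.00.
Month 1: interest £405.71; balance after payment £22,465.71.
Month 2: interest £400.64; balance after payment £22,176.35.
Month 3: interest £395.48; balance after payment £21,881.82.
Month 4: interest £390.23; balance after payment £21,582.05.
Month 5: interest £384.88; balance after payment £21,276.93.
Month 6: interest £379.44; balance after payment £20,966.37.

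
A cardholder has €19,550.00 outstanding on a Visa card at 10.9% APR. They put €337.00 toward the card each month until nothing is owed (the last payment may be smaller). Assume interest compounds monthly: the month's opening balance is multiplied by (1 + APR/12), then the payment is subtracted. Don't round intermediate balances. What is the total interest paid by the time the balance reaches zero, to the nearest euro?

Monthly rate r = 10.9%/12 = 0.908333% = 0.00908333.
Payoff takes n = ⌈−ln(1 − rB₀/P)/ln(1+r)⌉ = ⌈82.781⌉ = 83 payments; the last is €263.55.
Total paid = 82·€337.00 + €263.55 = €27,897.55.
Total interest = total paid − principal = €27,897.55 − €19,550.00 = €8,347.55.

€8,348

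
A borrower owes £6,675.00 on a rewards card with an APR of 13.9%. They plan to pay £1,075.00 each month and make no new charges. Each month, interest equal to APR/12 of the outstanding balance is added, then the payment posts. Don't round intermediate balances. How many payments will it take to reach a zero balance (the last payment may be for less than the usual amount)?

7 months

Monthly rate r = 13.9%/12 = 1.15833% = 0.0115833.
Recurrence: B ← B·(1+r) − £1,075.00.
Month 1: interest £77.32; balance after payment £5,677.32.
Month 2: interest £65.76; balance after payment £4,668.08.
Closed form: n = −ln(1 − rB₀/P)/ln(1+r) = −ln(0.92808)/ln(1.01158) ≈ 6.481, so the balance reaches zero during payment 7.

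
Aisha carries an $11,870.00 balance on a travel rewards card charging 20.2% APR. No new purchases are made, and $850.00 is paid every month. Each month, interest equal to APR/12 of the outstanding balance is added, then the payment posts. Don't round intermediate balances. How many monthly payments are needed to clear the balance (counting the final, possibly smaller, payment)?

Monthly rate r = 20.2%/12 = 1.68333% = 0.0168333.
Recurrence: B ← B·(1+r) − $850.00.
Month 1: interest $199.81; balance after payment $11,219.81.
Month 2: interest $188.87; balance after payment $10,558.68.
Closed form: n = −ln(1 − rB₀/P)/ln(1+r) = −ln(0.76493)/ln(1.01683) ≈ 16.053, so the balance reaches zero during payment 17.

17 months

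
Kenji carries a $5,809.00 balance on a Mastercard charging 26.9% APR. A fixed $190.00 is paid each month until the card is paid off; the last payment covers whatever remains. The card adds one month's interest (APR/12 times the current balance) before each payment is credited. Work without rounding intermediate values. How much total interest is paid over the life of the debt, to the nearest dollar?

$4,102

Monthly rate r = 26.9%/12 = 2.24167% = 0.0224167.
Payoff takes n = ⌈−ln(1 − rB₀/P)/ln(1+r)⌉ = ⌈52.159⌉ = 53 payments; the last is $30.56.
Total paid = 52·$190.00 + $30.56 = $9,910.56.
Total interest = total paid − principal = $9,910.56 − $5,809.00 = $4,101.56.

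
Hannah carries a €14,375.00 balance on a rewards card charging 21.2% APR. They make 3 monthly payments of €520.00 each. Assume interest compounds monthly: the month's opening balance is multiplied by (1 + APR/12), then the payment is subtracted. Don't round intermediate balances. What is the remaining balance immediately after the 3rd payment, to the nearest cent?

€13,562.69

Monthly rate r = 21.2%/12 = 1.76667% = 0.0176667.
Each month: B ← B·(1+r) − €520.00.
Month 1: interest €253.96; balance after payment €14,108.96.
Month 2: interest €249.26; balance after payment €13,838.22.
Month 3: interest €244.48; balance after payment €13,562.69.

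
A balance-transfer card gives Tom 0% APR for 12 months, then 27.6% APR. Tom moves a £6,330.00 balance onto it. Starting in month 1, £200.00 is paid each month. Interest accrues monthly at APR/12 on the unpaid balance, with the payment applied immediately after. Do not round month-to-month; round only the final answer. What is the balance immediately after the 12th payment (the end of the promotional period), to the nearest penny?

Promo months 1–12 at r₀ = 0%/12 = 0; months 13+ at r₁ = 27.6%/12 = 0.023.
After month 12 (no interest yet): B = £6,330.00 − 12·£200.00 = £3,930.00.

£3,930.00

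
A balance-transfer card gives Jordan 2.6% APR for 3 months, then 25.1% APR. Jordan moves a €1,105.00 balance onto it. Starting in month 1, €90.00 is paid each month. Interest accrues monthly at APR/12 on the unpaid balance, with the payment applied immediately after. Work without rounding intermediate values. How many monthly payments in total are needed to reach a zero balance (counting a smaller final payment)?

14 months

Promo months 1–3 at r₀ = 2.6%/12 = 0.00216667; months 4+ at r₁ = 25.1%/12 = 0.0209167.
After month 3: iterate B ← B·(1+r₀) − €90.00 for 3 months → €841.61.
Then at r₁ with €90.00/mo: n₂ = −ln(1 − r₁·B/P)/ln(1+r₁) ≈ 10.51 → 11 more payments.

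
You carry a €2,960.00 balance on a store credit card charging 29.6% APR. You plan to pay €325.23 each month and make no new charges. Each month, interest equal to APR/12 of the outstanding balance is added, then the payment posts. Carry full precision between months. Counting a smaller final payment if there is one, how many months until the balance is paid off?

Monthly rate r = 29.6%/12 = 2.46667% = 0.0246667.
Recurrence: B ← B·(1+r) − €325.23.
Month 1: interest €73.01; balance after payment €2,707.78.
Month 2: interest €66.79; balance after payment €2,449.35.
Closed form: n = −ln(1 − rB₀/P)/ln(1+r) = −ln(0.7755)/ln(1.02467) ≈ 10.434, so the balance reaches zero during payment 11.

11 months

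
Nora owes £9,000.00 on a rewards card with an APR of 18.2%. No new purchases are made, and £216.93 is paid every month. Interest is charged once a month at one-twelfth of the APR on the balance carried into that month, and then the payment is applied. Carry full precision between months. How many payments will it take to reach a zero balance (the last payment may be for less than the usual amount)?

66 payments

Monthly rate r = 18.2%/12 = 1.51667% = 0.0151667.
Recurrence: B ← B·(1+r) − £216.93.
Month 1: interest £136.50; balance after payment £8,919.57.
Month 2: interest £135.28; balance after payment £8,837.92.
Closed form: n = −ln(1 − rB₀/P)/ln(1+r) = −ln(0.37076)/ln(1.01517) ≈ 65.914, so the balance reaches zero during payment 66.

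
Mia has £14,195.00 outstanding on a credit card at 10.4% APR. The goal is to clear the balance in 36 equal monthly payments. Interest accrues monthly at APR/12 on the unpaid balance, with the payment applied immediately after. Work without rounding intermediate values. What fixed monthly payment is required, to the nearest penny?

Monthly rate r = 10.4%/12 = 0.866667% = 0.00866667.
Level-payment amortization: P = B₀·r / (1 − (1+r)^(−n)) = 14195.00·0.00866667 / (1 − 1.00867^(−36)).
Denominator 1 − (1+r)^(−36) = 0.267033852.
P = 123.023 / 0.267033852 ≈ 460.70.

£460.70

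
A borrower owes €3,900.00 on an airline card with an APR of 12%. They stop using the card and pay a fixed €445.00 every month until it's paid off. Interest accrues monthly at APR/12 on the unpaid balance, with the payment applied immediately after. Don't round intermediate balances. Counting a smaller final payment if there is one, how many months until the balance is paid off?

Monthly rate r = 12%/12 = 1% = 0.01.
Recurrence: B ← B·(1+r) − €445.00.
Month 1: interest €39.00; balance after payment €3,494.00.
Month 2: interest €34.94; balance after payment €3,083.94.
Closed form: n = −ln(1 − rB₀/P)/ln(1+r) = −ln(0.91236)/ln(1.01) ≈ 9.218, so the balance reaches zero during payment 10.

10 months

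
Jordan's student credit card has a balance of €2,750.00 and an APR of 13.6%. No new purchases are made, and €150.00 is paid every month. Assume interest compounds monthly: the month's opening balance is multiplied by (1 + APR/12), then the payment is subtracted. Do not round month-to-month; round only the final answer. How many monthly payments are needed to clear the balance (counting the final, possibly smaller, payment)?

21 months

Monthly rate r = 13.6%/12 = 1.13333% = 0.0113333.
Recurrence: B ← B·(1+r) − €150.00.
Month 1: interest €31.17; balance after payment €2,631.17.
Month 2: interest €29.82; balance after payment €2,510.99.
Closed form: n = −ln(1 − rB₀/P)/ln(1+r) = −ln(0.79222)/ln(1.01133) ≈ 20.667, so the balance reaches zero during payment 21.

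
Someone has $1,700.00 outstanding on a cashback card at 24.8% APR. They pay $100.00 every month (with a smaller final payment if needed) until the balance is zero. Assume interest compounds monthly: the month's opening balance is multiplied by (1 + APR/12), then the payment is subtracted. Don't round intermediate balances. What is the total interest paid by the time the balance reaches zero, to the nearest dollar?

$416

Monthly rate r = 24.8%/12 = 2.06667% = 0.0206667.
Payoff takes n = ⌈−ln(1 − rB₀/P)/ln(1+r)⌉ = ⌈21.159⌉ = 22 payments; the last is $16.07.
Total paid = 21·$100.00 + $16.07 = $2,116.07.
Total interest = total paid − principal = $2,116.07 − $1,700.00 = $416.07.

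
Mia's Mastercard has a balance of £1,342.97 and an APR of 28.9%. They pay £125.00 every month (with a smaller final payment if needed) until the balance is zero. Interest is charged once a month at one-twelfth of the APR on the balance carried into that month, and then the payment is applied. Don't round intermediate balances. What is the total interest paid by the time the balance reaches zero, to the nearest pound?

£230

Monthly rate r = 28.9%/12 = 2.40833% = 0.0240833.
Payoff takes n = ⌈−ln(1 − rB₀/P)/ln(1+r)⌉ = ⌈12.581⌉ = 13 payments; the last is £73.04.
Total paid = 12·£125.00 + £73.04 = £1,573.04.
Total interest = total paid − principal = £1,573.04 − £1,342.97 = £230.07.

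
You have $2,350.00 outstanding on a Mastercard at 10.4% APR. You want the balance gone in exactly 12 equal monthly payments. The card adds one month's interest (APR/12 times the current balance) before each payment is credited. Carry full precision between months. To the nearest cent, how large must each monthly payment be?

Monthly rate r = 10.4%/12 = 0.866667% = 0.00866667.
Level-payment amortization: P = B₀·r / (1 − (1+r)^(−n)) = 2350.00·0.00866667 / (1 − 1.00867^(−12)).
Denominator 1 − (1+r)^(−12) = 0.0983707914.
P = 20.3667 / 0.0983707914 ≈ 207.04.

$207.04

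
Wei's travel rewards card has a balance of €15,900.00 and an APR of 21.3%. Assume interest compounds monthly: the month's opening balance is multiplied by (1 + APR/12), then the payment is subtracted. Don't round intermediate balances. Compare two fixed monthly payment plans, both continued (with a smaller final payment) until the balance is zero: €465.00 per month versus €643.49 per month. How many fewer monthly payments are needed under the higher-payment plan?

21 fewer payments

Monthly rate r = 21.3%/12 = 1.775% = 0.01775.
At €465.00/mo: n = ⌈−ln(1 − rB₀/P)/ln(1+r)⌉ = 54 payments (last €34.19); total interest = total paid − €15,900.00 = €8,779.19.
At €643.49/mo: 33 payments (last €523.02); total interest €5,214.70.
Payments saved = 54 − 33 = 21.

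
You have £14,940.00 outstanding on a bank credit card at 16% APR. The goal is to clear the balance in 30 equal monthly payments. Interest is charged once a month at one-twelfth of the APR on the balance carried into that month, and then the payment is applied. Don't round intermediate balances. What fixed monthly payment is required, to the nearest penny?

£607.49

Monthly rate r = 16%/12 = 1.33333% = 0.0133333.
Level-payment amortization: P = B₀·r / (1 − (1+r)^(−n)) = 14940.00·0.0133333 / (1 − 1.01333^(−30)).
Denominator 1 − (1+r)^(−30) = 0.327905822.
P = 199.2 / 0.327905822 ≈ 607.49.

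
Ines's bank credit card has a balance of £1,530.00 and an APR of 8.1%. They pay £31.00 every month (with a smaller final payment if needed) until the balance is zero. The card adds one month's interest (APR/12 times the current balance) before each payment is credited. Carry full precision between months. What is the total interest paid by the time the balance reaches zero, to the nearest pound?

Monthly rate r = 8.1%/12 = 0.675% = 0.00675.
Payoff takes n = ⌈−ln(1 − rB₀/P)/ln(1+r)⌉ = ⌈60.229⌉ = 61 payments; the last is £7.13.
Total paid = 60·£31.00 + £7.13 = £1,867.13.
Total interest = total paid − principal = £1,867.13 − £1,530.00 = £337.13.

£337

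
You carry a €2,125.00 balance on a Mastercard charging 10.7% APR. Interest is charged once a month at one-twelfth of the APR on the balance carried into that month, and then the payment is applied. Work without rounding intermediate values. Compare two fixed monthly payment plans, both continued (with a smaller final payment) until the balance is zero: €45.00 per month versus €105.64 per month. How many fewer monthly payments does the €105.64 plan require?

Monthly rate r = 10.7%/12 = 0.891667% = 0.00891667.
At €45.00/mo: n = ⌈−ln(1 − rB₀/P)/ln(1+r)⌉ = 62 payments (last €25.69); total interest = total paid − €2,125.00 = €645.69.
At €105.64/mo: 23 payments (last €28.38); total interest €227.46.
Payments saved = 62 − 23 = 39.

39 fewer payments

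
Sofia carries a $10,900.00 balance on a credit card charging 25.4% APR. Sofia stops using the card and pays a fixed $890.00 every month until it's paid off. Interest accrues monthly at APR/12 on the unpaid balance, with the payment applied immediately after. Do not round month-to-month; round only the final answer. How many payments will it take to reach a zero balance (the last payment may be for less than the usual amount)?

15 months

Monthly rate r = 25.4%/12 = 2.11667% = 0.0211667.
Recurrence: B ← B·(1+r) − $890.00.
Month 1: interest $230.72; balance after payment $10,240.72.
Month 2: interest $216.76; balance after payment $9,567.48.
Closed form: n = −ln(1 − rB₀/P)/ln(1+r) = −ln(0.74077)/ln(1.02117) ≈ 14.326, so the balance reaches zero during payment 15.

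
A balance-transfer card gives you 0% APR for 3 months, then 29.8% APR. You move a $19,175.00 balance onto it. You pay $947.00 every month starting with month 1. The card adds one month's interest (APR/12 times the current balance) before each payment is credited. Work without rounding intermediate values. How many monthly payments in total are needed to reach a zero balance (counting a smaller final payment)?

Promo months 1–3 at r₀ = 0%/12 = 0; months 4+ at r₁ = 29.8%/12 = 0.0248333.
After month 3 (no interest yet): B = $19,175.00 − 3·$947.00 = $16,334.00.
Then at r₁ with $947.00/mo: n₂ = −ln(1 − r₁·B/P)/ln(1+r₁) ≈ 22.80 → 23 more payments.

26 payments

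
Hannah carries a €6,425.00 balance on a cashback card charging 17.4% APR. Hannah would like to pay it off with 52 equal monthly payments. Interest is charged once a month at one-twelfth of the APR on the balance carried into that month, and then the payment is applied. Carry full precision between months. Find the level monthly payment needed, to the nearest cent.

€176.79

Monthly rate r = 17.4%/12 = 1.45% = 0.0145.
Level-payment amortization: P = B₀·r / (1 − (1+r)^(−n)) = 6425.00·0.0145 / (1 − 1.0145^(−52)).
Denominator 1 − (1+r)^(−52) = 0.526964942.
P = 93.1625 / 0.526964942 ≈ 176.79.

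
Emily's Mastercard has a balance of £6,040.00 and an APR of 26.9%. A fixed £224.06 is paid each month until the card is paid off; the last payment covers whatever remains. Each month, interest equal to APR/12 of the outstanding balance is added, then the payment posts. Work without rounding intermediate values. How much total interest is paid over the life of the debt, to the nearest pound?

Monthly rate r = 26.9%/12 = 2.24167% = 0.0224167.
Payoff takes n = ⌈−ln(1 − rB₀/P)/ln(1+r)⌉ = ⌈41.818⌉ = 42 payments; the last is £183.65.
Total paid = 41·£224.06 + £183.65 = £9,370.11.
Total interest = total paid − principal = £9,370.11 − £6,040.00 = £3,330.11.

£3,330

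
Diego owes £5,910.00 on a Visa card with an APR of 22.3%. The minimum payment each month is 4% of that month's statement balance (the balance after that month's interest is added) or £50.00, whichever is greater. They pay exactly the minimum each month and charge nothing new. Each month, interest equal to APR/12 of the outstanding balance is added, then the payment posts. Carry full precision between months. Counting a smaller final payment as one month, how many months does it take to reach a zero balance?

Monthly rate r = 22.3%/12 = 1.85833% = 0.0185833.
While 4% of the post-interest balance exceeds £50.00, each month B ← (B·(1+r))·(1 − 0.04), i.e. B shrinks by the factor (1+r)·0.96 = 0.97784.
This holds for months 1–71. Entering month 72 the balance is £1,203.93; 4% of the post-interest balance is now below £50.00, so the flat £50.00 minimum applies from here.
From month 72 a fixed £50.00 at rate r clears £1,203.93 in 33 more payments. Total: 71 + 33 = 104 months.

104 months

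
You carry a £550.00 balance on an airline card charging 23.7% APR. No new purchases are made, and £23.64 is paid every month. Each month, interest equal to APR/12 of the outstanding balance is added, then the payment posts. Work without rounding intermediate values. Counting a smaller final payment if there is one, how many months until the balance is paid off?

32 months

Monthly rate r = 23.7%/12 = 1.975% = 0.01975.
Recurrence: B ← B·(1+r) − £23.64.
Month 1: interest £10.86; balance after payment £537.22.
Month 2: interest £10.61; balance after payment £524.19.
Closed form: n = −ln(1 − rB₀/P)/ln(1+r) = −ln(0.5405)/ln(1.01975) ≈ 31.459, so the balance reaches zero during payment 32.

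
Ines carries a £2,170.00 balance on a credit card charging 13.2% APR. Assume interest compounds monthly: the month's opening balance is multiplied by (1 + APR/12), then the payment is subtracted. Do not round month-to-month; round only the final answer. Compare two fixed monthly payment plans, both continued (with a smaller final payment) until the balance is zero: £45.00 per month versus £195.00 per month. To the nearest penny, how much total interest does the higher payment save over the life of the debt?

Monthly rate r = 13.2%/12 = 1.1% = 0.011.
At £45.00/mo: n = ⌈−ln(1 − rB₀/P)/ln(1+r)⌉ = 70 payments (last £4.60); total interest = total paid − £2,170.00 = £939.60.
At £195.00/mo: 12 payments (last £182.53); total interest £157.53.
Interest saved = £939.60 − £157.53 = £782.07.

£782.07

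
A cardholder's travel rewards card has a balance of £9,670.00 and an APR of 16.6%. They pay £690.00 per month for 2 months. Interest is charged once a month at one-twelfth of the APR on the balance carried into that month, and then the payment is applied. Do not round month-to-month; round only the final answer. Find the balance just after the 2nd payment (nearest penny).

£8,549.84

Monthly rate r = 16.6%/12 = 1.38333% = 0.0138333.
Each month: B ← B·(1+r) − £690.00.
Month 1: interest £133.77; balance after payment £9,113.77.
Month 2: interest £126.07; balance after payment £8,549.84.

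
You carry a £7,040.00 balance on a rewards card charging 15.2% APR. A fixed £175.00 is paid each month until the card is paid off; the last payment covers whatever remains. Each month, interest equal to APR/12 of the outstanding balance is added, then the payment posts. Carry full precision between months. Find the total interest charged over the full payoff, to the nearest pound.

Monthly rate r = 15.2%/12 = 1.26667% = 0.0126667.
Payoff takes n = ⌈−ln(1 − rB₀/P)/ln(1+r)⌉ = ⌈56.602⌉ = 57 payments; the last is £105.62.
Total paid = 56·£175.00 + £105.62 = £9,905.62.
Total interest = total paid − principal = £9,905.62 − £7,040.00 = £2,865.62.

£2,866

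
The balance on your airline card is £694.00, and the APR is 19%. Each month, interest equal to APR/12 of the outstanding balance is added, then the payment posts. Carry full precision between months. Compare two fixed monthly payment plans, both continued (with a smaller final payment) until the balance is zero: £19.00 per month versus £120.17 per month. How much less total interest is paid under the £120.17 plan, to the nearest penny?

Monthly rate r = 19%/12 = 1.58333% = 0.0158333.
At £19.00/mo: n = ⌈−ln(1 − rB₀/P)/ln(1+r)⌉ = 55 payments (last £18.43); total interest = total paid − £694.00 = £350.43.
At £120.17/mo: 7 payments (last £12.62); total interest £39.64.
Interest saved = £350.43 − £39.64 = £310.79.

£310.79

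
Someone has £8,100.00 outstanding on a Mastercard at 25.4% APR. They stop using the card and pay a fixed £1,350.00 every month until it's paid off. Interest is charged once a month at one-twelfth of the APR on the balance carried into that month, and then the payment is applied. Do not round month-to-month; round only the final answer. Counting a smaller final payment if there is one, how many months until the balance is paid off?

7 payments

Monthly rate r = 25.4%/12 = 2.11667% = 0.0211667.
Recurrence: B ← B·(1+r) − £1,350.00.
Month 1: interest £171.45; balance after payment £6,921.45.
Month 2: interest £146.50; balance after payment £5,717.95.
Closed form: n = −ln(1 − rB₀/P)/ln(1+r) = −ln(0.873)/ln(1.02117) ≈ 6.484, so the balance reaches zero during payment 7.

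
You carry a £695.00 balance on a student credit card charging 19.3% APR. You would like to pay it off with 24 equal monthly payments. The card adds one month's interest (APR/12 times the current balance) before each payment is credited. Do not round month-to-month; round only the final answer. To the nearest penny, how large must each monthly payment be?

£35.14

Monthly rate r = 19.3%/12 = 1.60833% = 0.0160833.
Level-payment amortization: P = B₀·r / (1 − (1+r)^(−n)) = 695.00·0.0160833 / (1 − 1.01608^(−24)).
Denominator 1 − (1+r)^(−24) = 0.318138556.
P = 11.1779 / 0.318138556 ≈ 35.14.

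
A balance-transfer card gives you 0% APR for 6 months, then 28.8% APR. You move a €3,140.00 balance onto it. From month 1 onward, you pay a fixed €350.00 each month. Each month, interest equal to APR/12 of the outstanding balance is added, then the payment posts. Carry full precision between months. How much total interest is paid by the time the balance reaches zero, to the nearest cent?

Promo months 1–6 at r₀ = 0%/12 = 0; months 7+ at r₁ = 28.8%/12 = 0.024.
After month 6 (no interest yet): B = €3,140.00 − 6·€350.00 = €1,040.00.
Then at r₁ with €350.00/mo: n₂ = −ln(1 − r₁·B/P)/ln(1+r₁) ≈ 3.12 → 4 more payments.
Total paid = 9·€350.00 + €42.28 = €3,192.28; interest = €3,192.28 − €3,140.00 = €52.28.

€52.28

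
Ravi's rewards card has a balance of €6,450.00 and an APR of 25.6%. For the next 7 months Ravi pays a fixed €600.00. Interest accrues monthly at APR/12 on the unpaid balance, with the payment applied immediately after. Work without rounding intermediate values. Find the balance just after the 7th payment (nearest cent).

Monthly rate r = 25.6%/12 = 2.13333% = 0.0213333.
Each month: B ← B·(1+r) − €600.00.
Month 1: interest €137.60; balance after payment €5,987.60.
Month 2: interest €127.74; balance after payment €5,515.34.
Month 3: interest €117.66; balance after payment €5,033.00.
Month 4: interest €107.37; balance after payment €4,540.37.
Month 5: interest €96.86; balance after payment €4,037.23.
Month 6: interest €86.13; balance after payment €3,523.36.
Month 7: interest €75.16; balance after payment €2,998.52.

€2,998.52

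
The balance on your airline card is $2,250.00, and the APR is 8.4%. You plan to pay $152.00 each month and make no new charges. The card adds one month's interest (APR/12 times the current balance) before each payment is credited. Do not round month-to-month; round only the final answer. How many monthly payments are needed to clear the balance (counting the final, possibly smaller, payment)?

Monthly rate r = 8.4%/12 = 0.7% = 0.007.
Recurrence: B ← B·(1+r) − $152.00.
Month 1: interest $15.75; balance after payment $2,113.75.
Month 2: interest $14.80; balance after payment $1,976.55.
Closed form: n = −ln(1 − rB₀/P)/ln(1+r) = −ln(0.89638)/ln(1.007) ≈ 15.682, so the balance reaches zero during payment 16.

16 months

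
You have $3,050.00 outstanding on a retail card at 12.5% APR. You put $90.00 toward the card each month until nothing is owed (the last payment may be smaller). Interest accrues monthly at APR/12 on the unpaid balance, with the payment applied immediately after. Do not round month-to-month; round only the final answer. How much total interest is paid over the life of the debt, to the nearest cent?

$731.63

Monthly rate r = 12.5%/12 = 1.04167% = 0.0104167.
Payoff takes n = ⌈−ln(1 − rB₀/P)/ln(1+r)⌉ = ⌈42.018⌉ = 43 payments; the last is $1.63.
Total paid = 42·$90.00 + $1.63 = $3,781.63.
Total interest = total paid − principal = $3,781.63 − $3,050.00 = $731.63.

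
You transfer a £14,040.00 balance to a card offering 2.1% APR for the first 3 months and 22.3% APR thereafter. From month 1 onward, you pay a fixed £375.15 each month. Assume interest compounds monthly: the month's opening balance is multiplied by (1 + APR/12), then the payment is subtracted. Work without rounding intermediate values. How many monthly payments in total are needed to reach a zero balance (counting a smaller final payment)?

59 payments

Promo months 1–3 at r₀ = 2.1%/12 = 0.00175; months 4+ at r₁ = 22.3%/12 = 0.0185833.
After month 3: iterate B ← B·(1+r₀) − £375.15 for 3 months → £12,986.42.
Then at r₁ with £375.15/mo: n₂ = −ln(1 − r₁·B/P)/ln(1+r₁) ≈ 55.98 → 56 more payments.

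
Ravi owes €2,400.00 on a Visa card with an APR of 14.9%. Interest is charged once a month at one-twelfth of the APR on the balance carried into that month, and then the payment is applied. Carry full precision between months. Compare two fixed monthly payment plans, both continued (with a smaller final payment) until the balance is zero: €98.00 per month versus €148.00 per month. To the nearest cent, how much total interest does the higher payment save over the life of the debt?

€182.46

Monthly rate r = 14.9%/12 = 1.24167% = 0.0124167.
At €98.00/mo: n = ⌈−ln(1 − rB₀/P)/ln(1+r)⌉ = 30 payments (last €37.12); total interest = total paid − €2,400.00 = €479.12.
At €148.00/mo: 19 payments (last €32.66); total interest €296.66.
Interest saved = €479.12 − €296.66 = €182.46.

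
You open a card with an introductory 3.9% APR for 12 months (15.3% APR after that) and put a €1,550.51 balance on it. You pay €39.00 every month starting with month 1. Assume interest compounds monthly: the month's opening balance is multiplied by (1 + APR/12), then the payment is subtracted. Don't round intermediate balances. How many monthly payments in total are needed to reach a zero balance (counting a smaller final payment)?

49 payments

Promo months 1–12 at r₀ = 3.9%/12 = 0.00325; months 13+ at r₁ = 15.3%/12 = 0.01275.
After month 12: iterate B ← B·(1+r₀) − €39.00 for 12 months → €1,135.62.
Then at r₁ with €39.00/mo: n₂ = −ln(1 − r₁·B/P)/ln(1+r₁) ≈ 36.63 → 37 more payments.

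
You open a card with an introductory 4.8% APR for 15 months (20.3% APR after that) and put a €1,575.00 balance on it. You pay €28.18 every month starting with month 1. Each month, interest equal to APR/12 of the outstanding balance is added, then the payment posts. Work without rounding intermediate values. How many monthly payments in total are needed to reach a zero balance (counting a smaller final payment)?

Promo months 1–15 at r₀ = 4.8%/12 = 0.004; months 16+ at r₁ = 20.3%/12 = 0.0169167.
After month 15: iterate B ← B·(1+r₀) − €28.18 for 15 months → €1,237.45.
Then at r₁ with €28.18/mo: n₂ = −ln(1 − r₁·B/P)/ln(1+r₁) ≈ 80.96 → 81 more payments.

96 months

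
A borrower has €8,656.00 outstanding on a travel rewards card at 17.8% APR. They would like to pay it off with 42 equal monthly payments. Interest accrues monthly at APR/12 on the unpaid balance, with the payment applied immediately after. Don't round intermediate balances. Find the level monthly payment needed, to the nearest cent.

€278.39

Monthly rate r = 17.8%/12 = 1.48333% = 0.0148333.
Level-payment amortization: P = B₀·r / (1 − (1+r)^(−n)) = 8656.00·0.0148333 / (1 − 1.01483^(−42)).
Denominator 1 − (1+r)^(−42) = 0.46120742.
P = 128.397 / 0.46120742 ≈ 278.39.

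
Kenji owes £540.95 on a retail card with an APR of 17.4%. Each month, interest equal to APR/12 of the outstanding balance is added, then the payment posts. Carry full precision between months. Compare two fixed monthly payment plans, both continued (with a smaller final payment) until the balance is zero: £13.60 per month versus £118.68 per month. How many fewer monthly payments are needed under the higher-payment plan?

55 fewer payments

Monthly rate r = 17.4%/12 = 1.45% = 0.0145.
At £13.60/mo: n = ⌈−ln(1 − rB₀/P)/ln(1+r)⌉ = 60 payments (last £9.87); total interest = total paid − £540.95 = £271.32.
At £118.68/mo: 5 payments (last £89.14); total interest £22.91.
Payments saved = 60 − 5 = 55.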